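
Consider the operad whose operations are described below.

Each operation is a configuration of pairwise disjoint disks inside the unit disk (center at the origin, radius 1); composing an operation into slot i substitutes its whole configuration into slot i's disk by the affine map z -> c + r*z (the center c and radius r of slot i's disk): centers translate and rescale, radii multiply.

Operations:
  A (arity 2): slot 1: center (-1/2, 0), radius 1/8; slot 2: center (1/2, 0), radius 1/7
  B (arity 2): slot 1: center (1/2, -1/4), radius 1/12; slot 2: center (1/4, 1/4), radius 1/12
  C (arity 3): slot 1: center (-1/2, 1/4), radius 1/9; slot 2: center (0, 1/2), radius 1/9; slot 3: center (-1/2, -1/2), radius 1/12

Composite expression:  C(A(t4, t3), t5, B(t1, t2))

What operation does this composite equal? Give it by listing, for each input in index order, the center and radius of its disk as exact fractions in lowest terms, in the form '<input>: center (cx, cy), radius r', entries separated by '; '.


t1: center (-11/24, -25/48), radius 1/144; t2: center (-23/48, -23/48), radius 1/144; t3: center (-4/9, 1/4), radius 1/63; t4: center (-5/9, 1/4), radius 1/72; t5: center (0, 1/2), radius 1/9

Affine substitution under C: radii multiply and t-centers shift.
input t4: applying the 2 nested substitutions gives center (-5/9, 1/4), radius 1/72
input t3: applying the 2 nested substitutions gives center (-4/9, 1/4), radius 1/63
input t5: applying the 1 nested substitution gives center (0, 1/2), radius 1/9
input t1: applying the 2 nested substitutions gives center (-11/24, -25/48), radius 1/144
input t2: applying the 2 nested substitutions gives center (-23/48, -23/48), radius 1/144


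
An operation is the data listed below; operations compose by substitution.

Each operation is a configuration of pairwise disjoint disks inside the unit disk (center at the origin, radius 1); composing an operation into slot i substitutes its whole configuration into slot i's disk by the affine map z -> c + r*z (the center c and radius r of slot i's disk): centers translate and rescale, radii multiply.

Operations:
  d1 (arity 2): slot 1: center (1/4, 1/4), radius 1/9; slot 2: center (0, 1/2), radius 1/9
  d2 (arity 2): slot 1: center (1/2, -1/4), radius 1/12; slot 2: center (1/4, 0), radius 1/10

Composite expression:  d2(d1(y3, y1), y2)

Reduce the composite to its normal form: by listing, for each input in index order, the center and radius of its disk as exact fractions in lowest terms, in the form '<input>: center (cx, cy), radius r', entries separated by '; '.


y1: center (1/2, -5/24), radius 1/108; y2: center (1/4, 0), radius 1/10; y3: center (25/48, -11/48), radius 1/108


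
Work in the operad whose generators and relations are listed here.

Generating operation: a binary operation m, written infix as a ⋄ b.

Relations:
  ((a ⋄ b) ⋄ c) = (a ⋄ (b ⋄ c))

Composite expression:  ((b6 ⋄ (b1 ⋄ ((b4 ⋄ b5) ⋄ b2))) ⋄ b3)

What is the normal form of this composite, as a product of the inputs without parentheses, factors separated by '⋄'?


b6 ⋄ b1 ⋄ b4 ⋄ b5 ⋄ b2 ⋄ b3

Associativity of m dissolves the nesting; only the b-input order survives.
(b4 ⋄ b5) spells out as b4 ⋄ b5
((b4 ⋄ b5) ⋄ b2) spells out as b4 ⋄ b5 ⋄ b2
(b1 ⋄ ((b4 ⋄ b5) ⋄ b2)) spells out as b1 ⋄ b4 ⋄ b5 ⋄ b2
(b6 ⋄ (b1 ⋄ ((b4 ⋄ b5) ⋄ b2))) spells out as b6 ⋄ b1 ⋄ b4 ⋄ b5 ⋄ b2
((b6 ⋄ (b1 ⋄ ((b4 ⋄ b5) ⋄ b2))) ⋄ b3) spells out as b6 ⋄ b1 ⋄ b4 ⋄ b5 ⋄ b2 ⋄ b3


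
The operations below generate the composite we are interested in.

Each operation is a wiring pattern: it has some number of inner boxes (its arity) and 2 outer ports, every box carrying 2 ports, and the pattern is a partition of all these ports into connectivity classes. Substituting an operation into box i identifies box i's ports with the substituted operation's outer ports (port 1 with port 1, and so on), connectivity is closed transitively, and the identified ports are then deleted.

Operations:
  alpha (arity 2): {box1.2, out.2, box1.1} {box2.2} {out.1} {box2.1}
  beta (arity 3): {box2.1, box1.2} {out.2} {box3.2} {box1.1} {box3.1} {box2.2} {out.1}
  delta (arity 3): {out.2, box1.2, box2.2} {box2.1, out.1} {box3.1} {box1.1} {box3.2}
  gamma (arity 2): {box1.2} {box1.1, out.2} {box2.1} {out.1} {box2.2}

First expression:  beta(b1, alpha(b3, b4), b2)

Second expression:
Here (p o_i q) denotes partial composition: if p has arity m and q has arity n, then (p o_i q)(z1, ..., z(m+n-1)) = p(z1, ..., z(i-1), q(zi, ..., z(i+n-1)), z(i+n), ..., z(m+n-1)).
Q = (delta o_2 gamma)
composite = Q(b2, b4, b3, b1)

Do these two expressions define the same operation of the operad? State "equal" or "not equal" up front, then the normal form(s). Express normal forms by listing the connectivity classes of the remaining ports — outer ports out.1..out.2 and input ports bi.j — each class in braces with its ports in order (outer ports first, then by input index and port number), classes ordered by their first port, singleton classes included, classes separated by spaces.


Normal form of the first expression: {out.1} {out.2} {b1.1} {b1.2} {b2.1} {b2.2} {b3.1, b3.2} {b4.1} {b4.2}
Normal form of the second expression: {out.1} {out.2, b2.2, b4.1} {b1.1} {b1.2} {b2.1} {b3.1} {b3.2} {b4.2}
Distinct normal forms: not equal.

not equal — first {out.1} {out.2} {b1.1} {b1.2} {b2.1} {b2.2} {b3.1, b3.2} {b4.1} {b4.2}, second {out.1} {out.2, b2.2, b4.1} {b1.1} {b1.2} {b2.1} {b3.1} {b3.2} {b4.2}


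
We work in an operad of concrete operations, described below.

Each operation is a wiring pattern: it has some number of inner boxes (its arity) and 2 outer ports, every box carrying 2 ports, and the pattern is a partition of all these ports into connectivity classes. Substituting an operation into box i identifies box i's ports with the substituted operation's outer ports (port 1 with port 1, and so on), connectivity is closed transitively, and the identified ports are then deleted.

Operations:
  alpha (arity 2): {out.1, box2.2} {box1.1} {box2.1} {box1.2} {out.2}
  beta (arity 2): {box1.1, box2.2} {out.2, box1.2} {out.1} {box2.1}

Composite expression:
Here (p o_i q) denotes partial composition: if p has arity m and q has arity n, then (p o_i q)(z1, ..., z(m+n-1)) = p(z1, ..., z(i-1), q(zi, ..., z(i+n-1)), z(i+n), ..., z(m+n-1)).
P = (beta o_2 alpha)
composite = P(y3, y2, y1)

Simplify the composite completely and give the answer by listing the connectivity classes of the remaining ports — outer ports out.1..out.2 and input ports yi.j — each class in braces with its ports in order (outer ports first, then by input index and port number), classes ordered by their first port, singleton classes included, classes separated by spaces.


{out.1} {out.2, y3.2} {y1.1} {y1.2} {y2.1} {y2.2} {y3.1}

Treat the ports identified at beta as solder joints: merge, then drop.
alpha over (y2, y1) gives {out.1, y1.2} {out.2} {y1.1} {y2.1} {y2.2}, out.j being that stage's outer ports
beta over (y3, y2, y1) gives {out.1} {out.2, y3.2} {y1.1} {y1.2} {y2.1} {y2.2} {y3.1}, out.j being that stage's outer ports


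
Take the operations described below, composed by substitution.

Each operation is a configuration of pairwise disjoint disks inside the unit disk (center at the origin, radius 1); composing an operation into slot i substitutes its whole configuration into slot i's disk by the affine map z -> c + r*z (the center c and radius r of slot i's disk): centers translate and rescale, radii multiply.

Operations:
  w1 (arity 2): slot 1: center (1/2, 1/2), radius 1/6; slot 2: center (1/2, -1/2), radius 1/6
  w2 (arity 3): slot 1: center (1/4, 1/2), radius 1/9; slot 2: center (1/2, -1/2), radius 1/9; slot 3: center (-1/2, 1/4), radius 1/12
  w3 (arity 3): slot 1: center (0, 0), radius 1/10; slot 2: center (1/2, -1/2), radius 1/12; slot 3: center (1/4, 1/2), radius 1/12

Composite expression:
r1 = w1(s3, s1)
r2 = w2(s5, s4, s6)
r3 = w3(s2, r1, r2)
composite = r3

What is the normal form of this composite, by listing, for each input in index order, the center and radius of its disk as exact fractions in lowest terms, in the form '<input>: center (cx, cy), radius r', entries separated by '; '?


Nesting under w3 composes maps z -> c + r*z down each s-path.
tracing s2 down its 1-map path: center (0, 0), radius 1/10
tracing s3 down its 2-map path: center (13/24, -11/24), radius 1/72
tracing s1 down its 2-map path: center (13/24, -13/24), radius 1/72
tracing s5 down its 2-map path: center (13/48, 13/24), radius 1/108
tracing s4 down its 2-map path: center (7/24, 11/24), radius 1/108
tracing s6 down its 2-map path: center (5/24, 25/48), radius 1/144

s1: center (13/24, -13/24), radius 1/72; s2: center (0, 0), radius 1/10; s3: center (13/24, -11/24), radius 1/72; s4: center (7/24, 11/24), radius 1/108; s5: center (13/48, 13/24), radius 1/108; s6: center (5/24, 25/48), radius 1/144


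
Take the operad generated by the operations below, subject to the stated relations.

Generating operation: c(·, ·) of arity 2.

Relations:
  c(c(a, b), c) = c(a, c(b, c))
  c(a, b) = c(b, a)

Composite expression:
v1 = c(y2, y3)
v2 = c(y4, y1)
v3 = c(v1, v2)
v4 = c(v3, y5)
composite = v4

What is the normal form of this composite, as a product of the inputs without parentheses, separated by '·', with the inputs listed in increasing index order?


Shape and order are irrelevant to c; the y-input set decides.
c(y2, y3) spells out as y2 · y3
c(y4, y1) spells out as y4 · y1
c(c(y2, y3), c(y4, y1)) spells out as y2 · y3 · y4 · y1
c(c(c(y2, y3), c(y4, y1)), y5) spells out as y2 · y3 · y4 · y1 · y5
sorting the factors by input index: y1 · y2 · y3 · y4 · y5

y1 · y2 · y3 · y4 · y5


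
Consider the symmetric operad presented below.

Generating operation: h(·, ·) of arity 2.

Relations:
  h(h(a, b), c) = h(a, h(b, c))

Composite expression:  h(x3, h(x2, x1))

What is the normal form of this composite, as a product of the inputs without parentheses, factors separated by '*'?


x3 * x2 * x1

Under associativity of h, the answer is the x's in reading order.
h(x2, x1) flattens to x2 * x1
h(x3, h(x2, x1)) flattens to x3 * x2 * x1


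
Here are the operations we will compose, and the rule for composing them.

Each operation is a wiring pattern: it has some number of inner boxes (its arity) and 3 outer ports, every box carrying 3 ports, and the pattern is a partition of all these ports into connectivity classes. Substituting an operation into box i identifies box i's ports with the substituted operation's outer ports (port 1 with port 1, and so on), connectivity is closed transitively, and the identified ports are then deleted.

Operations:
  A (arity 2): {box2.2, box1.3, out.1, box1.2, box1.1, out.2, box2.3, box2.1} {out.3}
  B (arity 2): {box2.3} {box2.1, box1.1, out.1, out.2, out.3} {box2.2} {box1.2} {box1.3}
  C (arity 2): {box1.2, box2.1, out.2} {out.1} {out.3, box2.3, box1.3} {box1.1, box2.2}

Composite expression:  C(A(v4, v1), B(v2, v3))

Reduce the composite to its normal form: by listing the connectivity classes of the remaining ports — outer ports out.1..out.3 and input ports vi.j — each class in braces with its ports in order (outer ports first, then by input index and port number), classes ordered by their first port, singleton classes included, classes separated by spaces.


{out.1} {out.2, out.3, v1.1, v1.2, v1.3, v2.1, v3.1, v4.1, v4.2, v4.3} {v2.2} {v2.3} {v3.2} {v3.3}


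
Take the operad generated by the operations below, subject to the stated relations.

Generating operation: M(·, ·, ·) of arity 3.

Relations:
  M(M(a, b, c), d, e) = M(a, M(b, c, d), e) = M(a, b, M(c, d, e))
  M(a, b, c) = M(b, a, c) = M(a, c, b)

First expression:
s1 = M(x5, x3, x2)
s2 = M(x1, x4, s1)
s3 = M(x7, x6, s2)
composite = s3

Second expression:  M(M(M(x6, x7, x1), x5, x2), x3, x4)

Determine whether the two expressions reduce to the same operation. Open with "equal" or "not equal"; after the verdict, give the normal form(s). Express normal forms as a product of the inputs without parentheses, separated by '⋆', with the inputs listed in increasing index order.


The first expression, normalized: x1 ⋆ x2 ⋆ x3 ⋆ x4 ⋆ x5 ⋆ x6 ⋆ x7
The second expression, normalized: x1 ⋆ x2 ⋆ x3 ⋆ x4 ⋆ x5 ⋆ x6 ⋆ x7
Same normal form: equal.

equal: each reduces to x1 ⋆ x2 ⋆ x3 ⋆ x4 ⋆ x5 ⋆ x6 ⋆ x7


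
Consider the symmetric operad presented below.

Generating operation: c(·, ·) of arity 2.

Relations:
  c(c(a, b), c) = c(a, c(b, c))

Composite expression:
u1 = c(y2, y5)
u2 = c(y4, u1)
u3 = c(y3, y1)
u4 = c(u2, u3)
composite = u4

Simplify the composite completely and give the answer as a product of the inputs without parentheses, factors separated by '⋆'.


The c-tree's shape is irrelevant; the y-reading-order decides.
c(y2, y5) linearizes to y2 ⋆ y5
c(y4, c(y2, y5)) linearizes to y4 ⋆ y2 ⋆ y5
c(y3, y1) linearizes to y3 ⋆ y1
c(c(y4, c(y2, y5)), c(y3, y1)) linearizes to y4 ⋆ y2 ⋆ y5 ⋆ y3 ⋆ y1

y4 ⋆ y2 ⋆ y5 ⋆ y3 ⋆ y1


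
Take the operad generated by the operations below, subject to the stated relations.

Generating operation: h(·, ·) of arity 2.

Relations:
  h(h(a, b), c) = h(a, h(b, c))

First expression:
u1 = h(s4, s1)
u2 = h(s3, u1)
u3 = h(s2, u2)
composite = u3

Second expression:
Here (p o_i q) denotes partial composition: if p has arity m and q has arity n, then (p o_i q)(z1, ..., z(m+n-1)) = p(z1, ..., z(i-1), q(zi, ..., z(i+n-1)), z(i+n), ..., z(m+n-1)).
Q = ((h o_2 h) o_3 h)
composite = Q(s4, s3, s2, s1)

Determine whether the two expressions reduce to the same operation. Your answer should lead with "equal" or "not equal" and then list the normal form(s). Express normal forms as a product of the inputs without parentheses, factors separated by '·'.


not equal; first: s2 · s3 · s4 · s1; second: s4 · s3 · s2 · s1


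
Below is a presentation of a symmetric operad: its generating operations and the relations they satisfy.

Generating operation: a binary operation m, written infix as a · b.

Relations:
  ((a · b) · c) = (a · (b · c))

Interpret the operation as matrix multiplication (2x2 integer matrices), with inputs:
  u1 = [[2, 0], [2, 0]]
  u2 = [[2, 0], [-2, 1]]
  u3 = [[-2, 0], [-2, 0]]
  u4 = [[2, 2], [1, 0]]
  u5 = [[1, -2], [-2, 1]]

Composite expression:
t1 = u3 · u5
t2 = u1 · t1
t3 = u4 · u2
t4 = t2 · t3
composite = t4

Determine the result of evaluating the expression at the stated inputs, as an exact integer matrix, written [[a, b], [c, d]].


[[16, -8], [16, -8]]

(u3 · u5) = [[-2, 4], [-2, 4]]
(u1 · (u3 · u5)) = [[-4, 8], [-4, 8]]
(u4 · u2) = [[0, 2], [2, 0]]
((u1 · (u3 · u5)) · (u4 · u2)) = [[16, -8], [16, -8]]


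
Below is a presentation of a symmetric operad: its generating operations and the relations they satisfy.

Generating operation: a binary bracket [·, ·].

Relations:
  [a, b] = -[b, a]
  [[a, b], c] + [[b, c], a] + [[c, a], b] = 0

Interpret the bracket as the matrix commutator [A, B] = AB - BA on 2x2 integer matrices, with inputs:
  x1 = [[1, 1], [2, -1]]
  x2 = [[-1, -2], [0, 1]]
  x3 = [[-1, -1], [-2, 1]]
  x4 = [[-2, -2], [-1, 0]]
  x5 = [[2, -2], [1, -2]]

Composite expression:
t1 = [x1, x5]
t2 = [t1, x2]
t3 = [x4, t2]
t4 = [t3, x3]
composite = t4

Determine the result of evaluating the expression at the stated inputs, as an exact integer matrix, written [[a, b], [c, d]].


[[-288, 264], [48, 288]]

[x1, x5] = [[5, -8], [6, -5]]
[[x1, x5], x2] = [[12, -36], [-12, -12]]
[x4, [[x1, x5], x2]] = [[-12, 120], [-48, 12]]
[[x4, [[x1, x5], x2]], x3] = [[-288, 264], [48, 288]]


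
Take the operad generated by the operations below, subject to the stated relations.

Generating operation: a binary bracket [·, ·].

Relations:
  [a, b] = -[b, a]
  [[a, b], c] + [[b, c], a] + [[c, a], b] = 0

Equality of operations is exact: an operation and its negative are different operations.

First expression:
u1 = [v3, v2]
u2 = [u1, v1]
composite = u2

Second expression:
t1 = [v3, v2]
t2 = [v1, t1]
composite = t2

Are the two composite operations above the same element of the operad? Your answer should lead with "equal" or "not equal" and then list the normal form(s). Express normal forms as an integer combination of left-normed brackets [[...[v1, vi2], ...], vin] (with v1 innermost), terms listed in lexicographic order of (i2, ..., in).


The first composite normalizes to [[v1, v2], v3] - [[v1, v3], v2]
The second composite normalizes to -[[v1, v2], v3] + [[v1, v3], v2]
No match — not equal.

not equal: they reduce to [[v1, v2], v3] - [[v1, v3], v2] and -[[v1, v2], v3] + [[v1, v3], v2]


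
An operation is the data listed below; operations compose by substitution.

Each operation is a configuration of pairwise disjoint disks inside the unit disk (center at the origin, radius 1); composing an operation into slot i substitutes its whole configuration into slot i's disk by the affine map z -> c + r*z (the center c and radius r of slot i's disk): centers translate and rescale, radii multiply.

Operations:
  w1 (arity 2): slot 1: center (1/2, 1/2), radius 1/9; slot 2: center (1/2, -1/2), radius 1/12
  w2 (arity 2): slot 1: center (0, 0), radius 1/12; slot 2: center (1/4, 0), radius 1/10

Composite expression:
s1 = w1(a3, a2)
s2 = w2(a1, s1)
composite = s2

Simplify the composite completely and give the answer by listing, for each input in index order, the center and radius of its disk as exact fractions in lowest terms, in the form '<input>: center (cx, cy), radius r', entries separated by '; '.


a1: center (0, 0), radius 1/12; a2: center (3/10, -1/20), radius 1/120; a3: center (3/10, 1/20), radius 1/90

Follow each a-input down from w2: c' goes to c + r*c', radius to r*r'.
input a1: applying the 1 nested substitution gives center (0, 0), radius 1/12
input a3: applying the 2 nested substitutions gives center (3/10, 1/20), radius 1/90
input a2: applying the 2 nested substitutions gives center (3/10, -1/20), radius 1/120


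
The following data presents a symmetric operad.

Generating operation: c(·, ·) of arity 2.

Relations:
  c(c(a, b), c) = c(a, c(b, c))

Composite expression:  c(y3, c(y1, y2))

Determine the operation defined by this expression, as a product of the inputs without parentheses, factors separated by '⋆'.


y3 ⋆ y1 ⋆ y2

The c-tree's shape is irrelevant; the y-reading-order decides.
c(y1, y2) unparenthesizes to y1 ⋆ y2
c(y3, c(y1, y2)) unparenthesizes to y3 ⋆ y1 ⋆ y2


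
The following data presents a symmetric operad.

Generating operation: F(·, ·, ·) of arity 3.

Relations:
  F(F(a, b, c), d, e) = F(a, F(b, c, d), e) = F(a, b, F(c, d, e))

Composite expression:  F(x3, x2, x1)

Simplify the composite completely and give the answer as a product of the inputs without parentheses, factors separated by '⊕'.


Associativity of F dissolves the nesting; only the x-input order survives.
F(x3, x2, x1) unparenthesizes to x3 ⊕ x2 ⊕ x1

x3 ⊕ x2 ⊕ x1


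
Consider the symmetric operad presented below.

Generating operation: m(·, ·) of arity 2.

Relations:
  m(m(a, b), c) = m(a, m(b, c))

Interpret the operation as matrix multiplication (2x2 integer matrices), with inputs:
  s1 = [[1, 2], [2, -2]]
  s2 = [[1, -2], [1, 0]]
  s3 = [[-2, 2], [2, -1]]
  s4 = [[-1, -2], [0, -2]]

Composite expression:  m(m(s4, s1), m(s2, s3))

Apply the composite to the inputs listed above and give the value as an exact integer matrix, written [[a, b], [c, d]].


m(s4, s1) = [[-5, 2], [-4, 4]]
m(s2, s3) = [[-6, 4], [-2, 2]]
m(m(s4, s1), m(s2, s3)) = [[26, -16], [16, -8]]

[[26, -16], [16, -8]]


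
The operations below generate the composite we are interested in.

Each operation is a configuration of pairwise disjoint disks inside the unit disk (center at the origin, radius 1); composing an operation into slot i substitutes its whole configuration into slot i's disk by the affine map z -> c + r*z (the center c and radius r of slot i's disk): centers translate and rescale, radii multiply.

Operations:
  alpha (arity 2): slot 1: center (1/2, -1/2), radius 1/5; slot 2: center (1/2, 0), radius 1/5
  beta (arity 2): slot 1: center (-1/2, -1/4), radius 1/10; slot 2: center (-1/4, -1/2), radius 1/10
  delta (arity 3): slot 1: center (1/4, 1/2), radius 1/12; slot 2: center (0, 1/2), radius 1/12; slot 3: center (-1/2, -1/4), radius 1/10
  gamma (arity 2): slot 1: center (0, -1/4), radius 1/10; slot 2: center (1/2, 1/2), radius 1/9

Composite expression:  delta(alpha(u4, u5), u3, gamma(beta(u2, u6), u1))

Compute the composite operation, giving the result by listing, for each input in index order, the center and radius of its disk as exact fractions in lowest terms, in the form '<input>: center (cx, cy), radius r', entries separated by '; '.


Below delta, radii multiply path by path; the u-disk centers shift.
input u4: applying the 2 nested substitutions gives center (7/24, 11/24), radius 1/60
input u5: applying the 2 nested substitutions gives center (7/24, 1/2), radius 1/60
input u3: applying the 1 nested substitution gives center (0, 1/2), radius 1/12
input u2: applying the 3 nested substitutions gives center (-101/200, -111/400), radius 1/1000
input u6: applying the 3 nested substitutions gives center (-201/400, -7/25), radius 1/1000
input u1: applying the 2 nested substitutions gives center (-9/20, -1/5), radius 1/90

u1: center (-9/20, -1/5), radius 1/90; u2: center (-101/200, -111/400), radius 1/1000; u3: center (0, 1/2), radius 1/12; u4: center (7/24, 11/24), radius 1/60; u5: center (7/24, 1/2), radius 1/60; u6: center (-201/400, -7/25), radius 1/1000


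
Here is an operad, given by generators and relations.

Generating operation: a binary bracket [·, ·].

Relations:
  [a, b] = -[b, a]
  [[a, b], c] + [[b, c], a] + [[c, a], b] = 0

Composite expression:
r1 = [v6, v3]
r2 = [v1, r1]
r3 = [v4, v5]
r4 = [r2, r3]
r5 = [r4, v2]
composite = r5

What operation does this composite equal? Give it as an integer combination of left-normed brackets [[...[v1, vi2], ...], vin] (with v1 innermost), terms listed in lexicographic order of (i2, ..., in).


-[[[[[v1, v3], v6], v4], v5], v2] + [[[[[v1, v3], v6], v5], v4], v2] + [[[[[v1, v6], v3], v4], v5], v2] - [[[[[v1, v6], v3], v5], v4], v2]

Antisymmetry and Jacobi reduce to v1-anchored left-normed brackets.
Composite bracket: [[[v1, [v6, v3]], [v4, v5]], v2]
Each bracket splits as ab - ba, giving 32 signed words (2^5 = 32).
Coefficients come from the v1-initial words:
  the word v1v3v6v4v5v2 carries sign -1 and contributes -[[[[[v1, v3], v6], v4], v5], v2]
  the word v1v3v6v5v4v2 carries sign +1 and contributes +[[[[[v1, v3], v6], v5], v4], v2]
  the word v1v6v3v4v5v2 carries sign +1 and contributes +[[[[[v1, v6], v3], v4], v5], v2]
  the word v1v6v3v5v4v2 carries sign -1 and contributes -[[[[[v1, v6], v3], v5], v4], v2]


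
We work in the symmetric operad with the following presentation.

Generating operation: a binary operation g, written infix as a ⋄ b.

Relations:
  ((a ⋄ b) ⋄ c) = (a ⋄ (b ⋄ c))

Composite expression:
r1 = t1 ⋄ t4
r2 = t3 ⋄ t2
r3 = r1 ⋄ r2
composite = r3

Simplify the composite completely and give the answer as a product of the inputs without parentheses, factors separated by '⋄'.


t1 ⋄ t4 ⋄ t3 ⋄ t2


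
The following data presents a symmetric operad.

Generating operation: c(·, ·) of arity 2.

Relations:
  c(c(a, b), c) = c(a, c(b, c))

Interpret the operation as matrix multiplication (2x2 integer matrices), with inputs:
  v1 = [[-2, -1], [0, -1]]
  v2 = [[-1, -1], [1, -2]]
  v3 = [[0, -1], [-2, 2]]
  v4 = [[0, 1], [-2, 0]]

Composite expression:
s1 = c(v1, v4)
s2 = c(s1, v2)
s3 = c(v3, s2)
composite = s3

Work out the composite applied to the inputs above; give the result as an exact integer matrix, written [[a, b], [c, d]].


[[2, 2], [4, -8]]

c(v1, v4) = [[2, -2], [2, 0]]
c(c(v1, v4), v2) = [[-4, 2], [-2, -2]]
c(v3, c(c(v1, v4), v2)) = [[2, 2], [4, -8]]


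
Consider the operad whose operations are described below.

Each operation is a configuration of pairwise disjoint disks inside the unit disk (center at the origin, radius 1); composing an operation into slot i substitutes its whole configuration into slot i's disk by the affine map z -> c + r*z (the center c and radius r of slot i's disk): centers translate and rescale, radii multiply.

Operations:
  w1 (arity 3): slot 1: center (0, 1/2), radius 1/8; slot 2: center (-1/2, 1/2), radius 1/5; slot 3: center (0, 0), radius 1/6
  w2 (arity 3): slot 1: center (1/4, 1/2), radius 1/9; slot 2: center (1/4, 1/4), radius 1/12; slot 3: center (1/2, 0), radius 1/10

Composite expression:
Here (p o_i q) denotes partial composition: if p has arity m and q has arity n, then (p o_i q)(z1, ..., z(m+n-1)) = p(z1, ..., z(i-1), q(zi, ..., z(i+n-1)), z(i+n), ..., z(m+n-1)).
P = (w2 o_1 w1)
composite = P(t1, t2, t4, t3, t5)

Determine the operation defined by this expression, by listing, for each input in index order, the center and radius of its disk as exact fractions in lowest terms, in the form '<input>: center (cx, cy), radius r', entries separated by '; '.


t1: center (1/4, 5/9), radius 1/72; t2: center (7/36, 5/9), radius 1/45; t3: center (1/4, 1/4), radius 1/12; t4: center (1/4, 1/2), radius 1/54; t5: center (1/2, 0), radius 1/10

Below w2, radii multiply path by path; the t-disk centers shift.
for t1, the 2-step affine chain lands on center (1/4, 5/9), radius 1/72
for t2, the 2-step affine chain lands on center (7/36, 5/9), radius 1/45
for t4, the 2-step affine chain lands on center (1/4, 1/2), radius 1/54
for t3, the 1-step affine chain lands on center (1/4, 1/4), radius 1/12
for t5, the 1-step affine chain lands on center (1/2, 0), radius 1/10


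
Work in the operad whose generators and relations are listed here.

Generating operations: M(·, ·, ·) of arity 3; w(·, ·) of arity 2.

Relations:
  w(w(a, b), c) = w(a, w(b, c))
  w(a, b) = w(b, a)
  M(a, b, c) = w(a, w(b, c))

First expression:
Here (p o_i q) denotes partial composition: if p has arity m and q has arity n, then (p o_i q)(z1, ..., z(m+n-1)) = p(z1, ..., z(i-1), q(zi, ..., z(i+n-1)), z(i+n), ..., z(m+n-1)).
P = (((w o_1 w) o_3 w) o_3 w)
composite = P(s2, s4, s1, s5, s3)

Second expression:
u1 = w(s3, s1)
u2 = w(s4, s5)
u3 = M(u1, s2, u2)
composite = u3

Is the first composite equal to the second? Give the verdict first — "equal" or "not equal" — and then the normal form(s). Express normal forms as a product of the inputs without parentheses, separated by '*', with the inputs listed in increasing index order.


The first expression, normalized: s1 * s2 * s3 * s4 * s5
The second expression, normalized: s1 * s2 * s3 * s4 * s5
One common form — equal.

equal — both sides give s1 * s2 * s3 * s4 * s5


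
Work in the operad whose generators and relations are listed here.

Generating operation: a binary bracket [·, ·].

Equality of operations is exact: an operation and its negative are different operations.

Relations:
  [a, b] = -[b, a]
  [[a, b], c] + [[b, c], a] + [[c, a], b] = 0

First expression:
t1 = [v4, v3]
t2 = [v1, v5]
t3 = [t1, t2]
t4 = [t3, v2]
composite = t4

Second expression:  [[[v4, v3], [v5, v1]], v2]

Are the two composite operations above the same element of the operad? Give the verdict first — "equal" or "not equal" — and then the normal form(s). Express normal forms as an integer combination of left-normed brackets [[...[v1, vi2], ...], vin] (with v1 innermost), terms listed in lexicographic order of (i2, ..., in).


not equal; the first gives [[[[v1, v5], v3], v4], v2] - [[[[v1, v5], v4], v3], v2] and the second -[[[[v1, v5], v3], v4], v2] + [[[[v1, v5], v4], v3], v2]

In normal form, the first expression is [[[[v1, v5], v3], v4], v2] - [[[[v1, v5], v4], v3], v2]
In normal form, the second expression is -[[[[v1, v5], v3], v4], v2] + [[[[v1, v5], v4], v3], v2]
The forms do not match — not equal.


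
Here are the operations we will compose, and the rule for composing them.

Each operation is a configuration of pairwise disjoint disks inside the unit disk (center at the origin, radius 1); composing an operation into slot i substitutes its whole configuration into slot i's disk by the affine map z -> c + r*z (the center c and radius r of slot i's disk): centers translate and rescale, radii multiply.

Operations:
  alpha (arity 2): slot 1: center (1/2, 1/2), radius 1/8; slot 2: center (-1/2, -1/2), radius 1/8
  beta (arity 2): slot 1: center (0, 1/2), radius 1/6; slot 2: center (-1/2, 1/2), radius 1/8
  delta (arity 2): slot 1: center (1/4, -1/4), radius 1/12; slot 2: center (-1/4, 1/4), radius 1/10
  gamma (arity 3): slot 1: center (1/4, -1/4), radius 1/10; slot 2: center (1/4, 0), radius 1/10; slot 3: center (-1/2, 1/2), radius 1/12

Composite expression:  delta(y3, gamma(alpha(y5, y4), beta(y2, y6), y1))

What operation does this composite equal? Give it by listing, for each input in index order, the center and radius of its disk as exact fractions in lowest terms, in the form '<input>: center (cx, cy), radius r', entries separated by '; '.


y1: center (-3/10, 3/10), radius 1/120; y2: center (-9/40, 51/200), radius 1/600; y3: center (1/4, -1/4), radius 1/12; y4: center (-23/100, 11/50), radius 1/800; y5: center (-11/50, 23/100), radius 1/800; y6: center (-23/100, 51/200), radius 1/800

Only the slot chain above each y matters under delta; compose those maps.
for y3, the 1-step affine chain lands on center (1/4, -1/4), radius 1/12
for y5, the 3-step affine chain lands on center (-11/50, 23/100), radius 1/800
for y4, the 3-step affine chain lands on center (-23/100, 11/50), radius 1/800
for y2, the 3-step affine chain lands on center (-9/40, 51/200), radius 1/600
for y6, the 3-step affine chain lands on center (-23/100, 51/200), radius 1/800
for y1, the 2-step affine chain lands on center (-3/10, 3/10), radius 1/120


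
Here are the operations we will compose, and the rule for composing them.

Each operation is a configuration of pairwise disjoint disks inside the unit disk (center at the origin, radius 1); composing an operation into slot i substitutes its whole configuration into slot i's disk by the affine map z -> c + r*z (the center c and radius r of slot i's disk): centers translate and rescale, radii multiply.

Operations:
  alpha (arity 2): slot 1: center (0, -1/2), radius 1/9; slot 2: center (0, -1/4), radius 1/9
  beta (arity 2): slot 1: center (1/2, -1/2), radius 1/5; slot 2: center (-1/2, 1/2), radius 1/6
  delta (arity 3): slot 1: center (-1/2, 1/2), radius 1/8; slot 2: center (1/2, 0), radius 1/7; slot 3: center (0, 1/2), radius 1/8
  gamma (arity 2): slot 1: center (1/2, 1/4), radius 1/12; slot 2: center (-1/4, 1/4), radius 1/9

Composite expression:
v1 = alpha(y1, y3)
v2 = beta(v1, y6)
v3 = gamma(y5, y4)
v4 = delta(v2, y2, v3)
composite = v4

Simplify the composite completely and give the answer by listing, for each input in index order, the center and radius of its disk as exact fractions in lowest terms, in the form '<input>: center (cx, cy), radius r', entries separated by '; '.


y1: center (-7/16, 17/40), radius 1/360; y2: center (1/2, 0), radius 1/7; y3: center (-7/16, 69/160), radius 1/360; y4: center (-1/32, 17/32), radius 1/72; y5: center (1/16, 17/32), radius 1/96; y6: center (-9/16, 9/16), radius 1/48

Follow each y-input down from delta: c' goes to c + r*c', radius to r*r'.
input y1: applying the 3 nested substitutions gives center (-7/16, 17/40), radius 1/360
input y3: applying the 3 nested substitutions gives center (-7/16, 69/160), radius 1/360
input y6: applying the 2 nested substitutions gives center (-9/16, 9/16), radius 1/48
input y2: applying the 1 nested substitution gives center (1/2, 0), radius 1/7
input y5: applying the 2 nested substitutions gives center (1/16, 17/32), radius 1/96
input y4: applying the 2 nested substitutions gives center (-1/32, 17/32), radius 1/72


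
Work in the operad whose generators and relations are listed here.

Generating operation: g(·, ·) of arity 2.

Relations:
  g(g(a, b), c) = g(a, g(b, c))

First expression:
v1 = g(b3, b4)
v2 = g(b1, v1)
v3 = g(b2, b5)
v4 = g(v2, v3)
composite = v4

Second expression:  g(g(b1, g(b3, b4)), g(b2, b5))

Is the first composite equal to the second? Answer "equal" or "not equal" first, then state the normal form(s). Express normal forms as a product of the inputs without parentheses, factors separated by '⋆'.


equal; the common form is b1 ⋆ b3 ⋆ b4 ⋆ b2 ⋆ b5

In normal form, the first expression is b1 ⋆ b3 ⋆ b4 ⋆ b2 ⋆ b5
In normal form, the second expression is b1 ⋆ b3 ⋆ b4 ⋆ b2 ⋆ b5
Same normal form: equal.


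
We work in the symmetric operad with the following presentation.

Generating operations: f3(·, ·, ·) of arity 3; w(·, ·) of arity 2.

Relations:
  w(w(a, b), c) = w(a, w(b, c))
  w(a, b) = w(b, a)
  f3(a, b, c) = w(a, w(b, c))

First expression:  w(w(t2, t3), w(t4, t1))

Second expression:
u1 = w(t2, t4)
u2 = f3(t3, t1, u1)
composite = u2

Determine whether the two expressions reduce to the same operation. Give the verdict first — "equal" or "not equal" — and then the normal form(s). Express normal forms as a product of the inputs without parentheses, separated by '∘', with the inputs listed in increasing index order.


equal: each reduces to t1 ∘ t2 ∘ t3 ∘ t4


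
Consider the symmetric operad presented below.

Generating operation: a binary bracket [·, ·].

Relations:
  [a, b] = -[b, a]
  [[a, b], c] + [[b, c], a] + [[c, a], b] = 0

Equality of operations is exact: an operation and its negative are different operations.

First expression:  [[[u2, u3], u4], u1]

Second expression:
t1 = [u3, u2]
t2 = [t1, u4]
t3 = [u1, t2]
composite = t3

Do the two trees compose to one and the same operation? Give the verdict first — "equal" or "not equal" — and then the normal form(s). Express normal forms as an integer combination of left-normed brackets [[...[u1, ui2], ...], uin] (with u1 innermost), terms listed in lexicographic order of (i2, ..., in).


equal: each reduces to -[[[u1, u2], u3], u4] + [[[u1, u3], u2], u4] + [[[u1, u4], u2], u3] - [[[u1, u4], u3], u2]


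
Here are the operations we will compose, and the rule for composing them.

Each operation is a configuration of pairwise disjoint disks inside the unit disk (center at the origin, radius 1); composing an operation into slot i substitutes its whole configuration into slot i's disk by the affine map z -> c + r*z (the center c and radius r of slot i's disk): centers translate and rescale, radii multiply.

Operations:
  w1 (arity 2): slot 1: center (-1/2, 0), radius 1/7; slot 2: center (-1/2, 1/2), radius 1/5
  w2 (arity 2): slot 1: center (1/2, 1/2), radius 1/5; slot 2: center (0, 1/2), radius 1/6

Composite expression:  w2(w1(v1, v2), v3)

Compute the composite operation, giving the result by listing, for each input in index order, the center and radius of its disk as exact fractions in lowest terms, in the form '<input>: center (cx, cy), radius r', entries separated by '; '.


Affine substitution under w2: radii multiply and v-centers shift.
input v1: applying the 2 nested substitutions gives center (2/5, 1/2), radius 1/35
input v2: applying the 2 nested substitutions gives center (2/5, 3/5), radius 1/25
input v3: applying the 1 nested substitution gives center (0, 1/2), radius 1/6

v1: center (2/5, 1/2), radius 1/35; v2: center (2/5, 3/5), radius 1/25; v3: center (0, 1/2), radius 1/6


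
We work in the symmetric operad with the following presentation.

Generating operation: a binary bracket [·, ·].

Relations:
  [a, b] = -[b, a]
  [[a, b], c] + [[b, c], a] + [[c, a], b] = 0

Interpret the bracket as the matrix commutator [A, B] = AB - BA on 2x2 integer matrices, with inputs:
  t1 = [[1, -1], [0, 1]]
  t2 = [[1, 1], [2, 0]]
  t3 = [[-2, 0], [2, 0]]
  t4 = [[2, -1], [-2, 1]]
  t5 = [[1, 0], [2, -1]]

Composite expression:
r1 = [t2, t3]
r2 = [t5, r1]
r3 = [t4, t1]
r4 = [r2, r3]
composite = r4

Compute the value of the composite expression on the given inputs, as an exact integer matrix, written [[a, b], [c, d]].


[[20, 24], [-80, -20]]

[t2, t3] = [[2, 2], [-6, -2]]
[t5, [t2, t3]] = [[-4, 4], [20, 4]]
[t4, t1] = [[-2, -1], [0, 2]]
[[t5, [t2, t3]], [t4, t1]] = [[20, 24], [-80, -20]]


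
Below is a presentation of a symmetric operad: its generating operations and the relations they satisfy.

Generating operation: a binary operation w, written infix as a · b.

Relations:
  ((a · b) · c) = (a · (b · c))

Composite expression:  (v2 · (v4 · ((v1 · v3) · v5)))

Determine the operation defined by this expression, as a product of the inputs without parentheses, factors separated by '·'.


Key point: w is associative — brackets drop, the v-order remains.
(v1 · v3) flattens to v1 · v3
((v1 · v3) · v5) flattens to v1 · v3 · v5
(v4 · ((v1 · v3) · v5)) flattens to v4 · v1 · v3 · v5
(v2 · (v4 · ((v1 · v3) · v5))) flattens to v2 · v4 · v1 · v3 · v5

v2 · v4 · v1 · v3 · v5


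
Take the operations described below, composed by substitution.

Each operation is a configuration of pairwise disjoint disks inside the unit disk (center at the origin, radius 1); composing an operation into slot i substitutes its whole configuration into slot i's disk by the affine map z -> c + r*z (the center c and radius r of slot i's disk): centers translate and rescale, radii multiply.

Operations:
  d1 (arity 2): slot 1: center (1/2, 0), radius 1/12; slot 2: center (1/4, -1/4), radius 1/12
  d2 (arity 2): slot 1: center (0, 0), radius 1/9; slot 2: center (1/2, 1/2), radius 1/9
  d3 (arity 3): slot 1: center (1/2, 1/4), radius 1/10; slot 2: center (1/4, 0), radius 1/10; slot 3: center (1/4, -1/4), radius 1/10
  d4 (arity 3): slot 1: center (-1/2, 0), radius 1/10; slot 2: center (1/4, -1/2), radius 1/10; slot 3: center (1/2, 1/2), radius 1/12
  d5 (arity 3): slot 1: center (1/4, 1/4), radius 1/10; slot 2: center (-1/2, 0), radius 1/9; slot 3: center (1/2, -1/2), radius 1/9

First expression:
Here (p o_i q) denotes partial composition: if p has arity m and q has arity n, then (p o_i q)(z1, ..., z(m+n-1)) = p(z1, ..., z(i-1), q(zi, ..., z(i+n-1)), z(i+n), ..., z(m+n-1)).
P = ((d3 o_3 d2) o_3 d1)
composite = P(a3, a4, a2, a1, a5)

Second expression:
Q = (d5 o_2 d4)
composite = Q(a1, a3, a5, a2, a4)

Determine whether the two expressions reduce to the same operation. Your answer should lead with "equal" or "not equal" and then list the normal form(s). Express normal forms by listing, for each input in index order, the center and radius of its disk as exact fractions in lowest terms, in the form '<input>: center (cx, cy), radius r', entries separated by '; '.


In normal form, the first expression is a1: center (91/360, -91/360), radius 1/1080; a2: center (23/90, -1/4), radius 1/1080; a3: center (1/2, 1/4), radius 1/10; a4: center (1/4, 0), radius 1/10; a5: center (3/10, -1/5), radius 1/90
In normal form, the second expression is a1: center (1/4, 1/4), radius 1/10; a2: center (-4/9, 1/18), radius 1/108; a3: center (-5/9, 0), radius 1/90; a4: center (1/2, -1/2), radius 1/9; a5: center (-17/36, -1/18), radius 1/90
Different reductions; not equal.

not equal; first: a1: center (91/360, -91/360), radius 1/1080; a2: center (23/90, -1/4), radius 1/1080; a3: center (1/2, 1/4), radius 1/10; a4: center (1/4, 0), radius 1/10; a5: center (3/10, -1/5), radius 1/90; second: a1: center (1/4, 1/4), radius 1/10; a2: center (-4/9, 1/18), radius 1/108; a3: center (-5/9, 0), radius 1/90; a4: center (1/2, -1/2), radius 1/9; a5: center (-17/36, -1/18), radius 1/90


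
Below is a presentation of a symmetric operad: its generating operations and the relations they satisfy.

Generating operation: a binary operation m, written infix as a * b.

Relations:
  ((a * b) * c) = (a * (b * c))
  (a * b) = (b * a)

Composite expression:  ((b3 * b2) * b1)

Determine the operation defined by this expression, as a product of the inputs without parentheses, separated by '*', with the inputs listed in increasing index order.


b1 * b2 * b3


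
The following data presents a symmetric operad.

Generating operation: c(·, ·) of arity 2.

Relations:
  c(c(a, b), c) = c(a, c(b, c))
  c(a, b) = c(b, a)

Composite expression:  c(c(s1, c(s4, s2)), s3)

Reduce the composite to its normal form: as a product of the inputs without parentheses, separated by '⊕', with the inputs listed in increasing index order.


Reordering under c is free, so list the s-inputs canonically.
c(s4, s2) flattens to s4 ⊕ s2
c(s1, c(s4, s2)) flattens to s1 ⊕ s4 ⊕ s2
c(c(s1, c(s4, s2)), s3) flattens to s1 ⊕ s4 ⊕ s2 ⊕ s3
sorting the factors by input index: s1 ⊕ s2 ⊕ s3 ⊕ s4

s1 ⊕ s2 ⊕ s3 ⊕ s4
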